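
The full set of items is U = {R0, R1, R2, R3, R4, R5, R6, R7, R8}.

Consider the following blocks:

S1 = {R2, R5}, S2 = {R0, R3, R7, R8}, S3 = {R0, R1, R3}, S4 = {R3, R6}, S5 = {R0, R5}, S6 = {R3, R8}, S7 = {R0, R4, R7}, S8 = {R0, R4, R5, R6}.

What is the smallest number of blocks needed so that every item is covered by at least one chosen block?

S1 and S2 and S3 and S8 together: S1 ∪ S2 ∪ S3 ∪ S8 = {R0, R1, R2, R3, R4, R5, R6, R7, R8} — every item is covered.
No 3 of the 8 blocks cover everything (all 56 combinations miss at least one item), so 4 is optimal.

4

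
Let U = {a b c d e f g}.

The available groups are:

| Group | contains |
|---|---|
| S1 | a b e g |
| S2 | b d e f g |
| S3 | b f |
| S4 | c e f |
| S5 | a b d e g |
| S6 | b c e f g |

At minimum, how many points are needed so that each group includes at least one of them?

2

The 2 points {b, e} hit every group.
No single point lies in every group, so at least 2 are needed and 2 is optimal.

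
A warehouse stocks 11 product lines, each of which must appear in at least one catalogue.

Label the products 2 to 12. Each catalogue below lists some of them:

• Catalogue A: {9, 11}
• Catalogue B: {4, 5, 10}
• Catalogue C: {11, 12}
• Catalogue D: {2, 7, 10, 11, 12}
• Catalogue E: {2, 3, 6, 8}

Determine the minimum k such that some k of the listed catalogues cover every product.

4

A and B and D and E together: A ∪ B ∪ D ∪ E = {2, 3, 4, 5, 6, 7, 8, 9, 10, 11, 12} — every product is covered.
Only A contains 9, so A is forced; the remaining 9 products need at least 3 more catalogues (each remaining catalogue adds at most 4) — so at least 4 catalogues are needed, and 4 is optimal.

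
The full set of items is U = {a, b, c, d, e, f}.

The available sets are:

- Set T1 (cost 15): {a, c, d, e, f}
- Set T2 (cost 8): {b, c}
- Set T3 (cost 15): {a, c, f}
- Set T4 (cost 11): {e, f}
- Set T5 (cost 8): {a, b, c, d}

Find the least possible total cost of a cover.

19

T4, T5 together cover every item (T4 ∪ T5 = {a, b, c, d, e, f}); total cost 11 + 8 = 19.
No covering selection has total cost below 19.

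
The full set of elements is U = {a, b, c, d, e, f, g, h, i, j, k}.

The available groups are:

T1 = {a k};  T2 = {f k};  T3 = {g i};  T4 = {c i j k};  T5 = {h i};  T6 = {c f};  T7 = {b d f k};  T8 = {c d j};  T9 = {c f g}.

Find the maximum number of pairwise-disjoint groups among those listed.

3

T1, T5, T6 are pairwise disjoint (T1={a,k}; T5={h,i}; T6={c,f}).
Every remaining group overlaps one of these, and no 4 of the listed groups are pairwise disjoint, so 3 is the maximum.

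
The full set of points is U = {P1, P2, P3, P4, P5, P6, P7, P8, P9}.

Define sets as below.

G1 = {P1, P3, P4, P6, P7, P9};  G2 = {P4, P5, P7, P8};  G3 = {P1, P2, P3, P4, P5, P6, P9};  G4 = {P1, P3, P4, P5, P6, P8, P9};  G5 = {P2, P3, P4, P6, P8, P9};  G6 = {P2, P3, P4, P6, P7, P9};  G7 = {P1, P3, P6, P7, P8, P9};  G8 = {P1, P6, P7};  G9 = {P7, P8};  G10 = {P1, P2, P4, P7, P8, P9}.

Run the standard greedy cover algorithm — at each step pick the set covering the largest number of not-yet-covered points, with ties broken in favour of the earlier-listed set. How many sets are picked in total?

2

Greedy: pick G3 (covers 7 new) → pick G2 (covers 2 new). Total picks: 2.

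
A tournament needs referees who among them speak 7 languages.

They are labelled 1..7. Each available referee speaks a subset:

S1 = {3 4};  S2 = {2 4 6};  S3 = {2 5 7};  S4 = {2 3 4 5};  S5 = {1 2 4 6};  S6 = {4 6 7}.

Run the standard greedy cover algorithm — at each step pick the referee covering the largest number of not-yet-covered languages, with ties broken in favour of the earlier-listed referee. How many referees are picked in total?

3

Greedy: pick S4 (covers 4 new) → pick S5 (covers 2 new) → pick S3 (covers 1 new). Total picks: 3.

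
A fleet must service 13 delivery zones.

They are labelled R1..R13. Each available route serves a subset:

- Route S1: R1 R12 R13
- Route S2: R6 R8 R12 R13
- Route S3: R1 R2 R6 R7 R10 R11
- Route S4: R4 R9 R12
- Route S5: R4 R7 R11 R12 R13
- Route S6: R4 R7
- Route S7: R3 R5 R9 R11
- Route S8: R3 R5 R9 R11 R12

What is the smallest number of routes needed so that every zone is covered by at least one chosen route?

4

S2 and S3 and S6 and S7 together: S2 ∪ S3 ∪ S6 ∪ S7 = {R1, R2, R3, R4, R5, R6, R7, R8, R9, R10, R11, R12, R13} — every zone is covered.
No 3 of the 8 routes cover everything (all 56 combinations miss at least one zone), so 4 is optimal.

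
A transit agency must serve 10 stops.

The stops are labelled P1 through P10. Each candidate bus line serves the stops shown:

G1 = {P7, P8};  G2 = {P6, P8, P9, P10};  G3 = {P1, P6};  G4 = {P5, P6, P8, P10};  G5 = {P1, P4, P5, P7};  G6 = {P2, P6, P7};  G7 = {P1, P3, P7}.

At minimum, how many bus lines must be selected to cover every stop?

G2 and G5 and G6 and G7 together: G2 ∪ G5 ∪ G6 ∪ G7 = {P1, P2, P3, P4, P5, P6, P7, P8, P9, P10} — every stop is covered.
Only G6 contains P2, so G6 is forced; the remaining 7 stops need at least 3 more bus lines (each remaining bus line adds at most 3) — so at least 4 bus lines are needed, and 4 is optimal.

4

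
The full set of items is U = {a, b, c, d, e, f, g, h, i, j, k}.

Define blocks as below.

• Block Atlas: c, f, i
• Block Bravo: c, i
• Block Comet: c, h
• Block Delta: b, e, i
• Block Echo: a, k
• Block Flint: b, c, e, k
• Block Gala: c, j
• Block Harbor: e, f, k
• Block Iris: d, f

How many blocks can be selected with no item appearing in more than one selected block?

4

Delta, Echo, Gala, Iris are pairwise disjoint (Delta={b,e,i}; Echo={a,k}; Gala={c,j}; Iris={d,f}).
Every remaining block overlaps one of these, and no 5 of the listed blocks are pairwise disjoint, so 4 is the maximum.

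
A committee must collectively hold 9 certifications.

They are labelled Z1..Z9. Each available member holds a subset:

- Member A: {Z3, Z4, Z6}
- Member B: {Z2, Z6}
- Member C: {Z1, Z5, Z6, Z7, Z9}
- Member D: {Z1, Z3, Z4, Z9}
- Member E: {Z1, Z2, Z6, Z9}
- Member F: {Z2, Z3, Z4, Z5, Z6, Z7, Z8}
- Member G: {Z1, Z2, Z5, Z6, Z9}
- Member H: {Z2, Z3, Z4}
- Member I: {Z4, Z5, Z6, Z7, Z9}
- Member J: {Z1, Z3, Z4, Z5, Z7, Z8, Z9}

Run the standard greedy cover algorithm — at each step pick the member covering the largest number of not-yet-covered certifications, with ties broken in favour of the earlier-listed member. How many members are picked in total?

2

Greedy: pick F (covers 7 new) → pick C (covers 2 new). Total picks: 2.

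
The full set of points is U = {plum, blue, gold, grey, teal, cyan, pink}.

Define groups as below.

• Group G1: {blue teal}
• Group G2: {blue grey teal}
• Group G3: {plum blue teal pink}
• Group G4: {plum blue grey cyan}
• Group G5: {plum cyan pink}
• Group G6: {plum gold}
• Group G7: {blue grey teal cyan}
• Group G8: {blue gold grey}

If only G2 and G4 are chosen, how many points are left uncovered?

Union of G2, G4 = {plum, blue, grey, teal, cyan}.
Not covered: gold, pink — 2 points.

2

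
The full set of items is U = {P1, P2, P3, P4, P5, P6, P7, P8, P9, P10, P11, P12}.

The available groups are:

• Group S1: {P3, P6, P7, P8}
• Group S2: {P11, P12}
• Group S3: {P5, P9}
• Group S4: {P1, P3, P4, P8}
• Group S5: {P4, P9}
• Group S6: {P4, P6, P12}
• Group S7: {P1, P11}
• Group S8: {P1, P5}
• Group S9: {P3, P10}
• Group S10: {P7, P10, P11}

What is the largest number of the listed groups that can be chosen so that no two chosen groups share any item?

4

S3, S6, S7, S9 are pairwise disjoint (S3={P5,P9}; S6={P4,P6,P12}; S7={P1,P11}; S9={P3,P10}).
Every remaining group overlaps one of these, and no 5 of the listed groups are pairwise disjoint, so 4 is the maximum.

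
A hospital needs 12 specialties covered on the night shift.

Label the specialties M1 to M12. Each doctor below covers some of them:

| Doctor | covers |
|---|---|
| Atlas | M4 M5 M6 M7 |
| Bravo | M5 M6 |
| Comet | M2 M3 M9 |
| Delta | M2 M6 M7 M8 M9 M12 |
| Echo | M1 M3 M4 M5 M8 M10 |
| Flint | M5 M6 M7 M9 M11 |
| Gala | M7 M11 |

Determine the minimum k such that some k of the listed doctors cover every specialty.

3

Delta and Echo and Flint together: Delta ∪ Echo ∪ Flint = {M1, M2, M3, M4, M5, M6, M7, M8, M9, M10, M11, M12} — every specialty is covered.
Only Echo contains M1, so Echo is forced; the remaining 6 specialties need at least 2 more doctors (each remaining doctor adds at most 5) — so at least 3 doctors are needed, and 3 is optimal.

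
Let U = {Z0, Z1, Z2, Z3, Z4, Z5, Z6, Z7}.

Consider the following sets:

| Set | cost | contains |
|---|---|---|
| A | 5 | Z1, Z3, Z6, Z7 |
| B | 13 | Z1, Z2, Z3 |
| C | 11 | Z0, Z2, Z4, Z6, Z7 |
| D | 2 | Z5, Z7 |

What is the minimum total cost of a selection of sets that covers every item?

A, C, D together cover every item (A ∪ C ∪ D = {Z0, Z1, Z2, Z3, Z4, Z5, Z6, Z7}); total cost 5 + 11 + 2 = 18.
No covering selection has total cost below 18.

18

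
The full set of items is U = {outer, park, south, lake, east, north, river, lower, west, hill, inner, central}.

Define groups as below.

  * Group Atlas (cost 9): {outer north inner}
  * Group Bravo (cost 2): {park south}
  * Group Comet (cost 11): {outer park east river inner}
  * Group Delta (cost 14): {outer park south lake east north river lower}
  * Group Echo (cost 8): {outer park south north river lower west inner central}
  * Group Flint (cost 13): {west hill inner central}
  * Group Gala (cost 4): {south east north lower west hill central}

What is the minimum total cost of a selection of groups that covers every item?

26

Delta, Echo, Gala together cover every item (Delta ∪ Echo ∪ Gala = {outer, park, south, lake, east, north, river, lower, west, hill, inner, central}); total cost 14 + 8 + 4 = 26.
The greedy pick Gala, Bravo, Echo, Delta costs 28; no covering selection beats 26.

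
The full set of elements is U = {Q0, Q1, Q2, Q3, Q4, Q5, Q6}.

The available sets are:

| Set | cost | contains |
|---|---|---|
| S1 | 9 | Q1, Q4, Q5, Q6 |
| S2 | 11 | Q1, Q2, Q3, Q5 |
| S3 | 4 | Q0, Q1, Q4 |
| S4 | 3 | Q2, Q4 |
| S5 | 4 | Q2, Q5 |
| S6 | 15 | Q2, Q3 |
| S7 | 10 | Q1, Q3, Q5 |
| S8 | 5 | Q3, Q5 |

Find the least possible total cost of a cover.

S1, S3, S4, S8 together cover every element (S1 ∪ S3 ∪ S4 ∪ S8 = {Q0, Q1, Q2, Q3, Q4, Q5, Q6}); total cost 9 + 4 + 3 + 5 = 21.
The greedy pick S3, S5, S8, S1 costs 22; no covering selection beats 21.

21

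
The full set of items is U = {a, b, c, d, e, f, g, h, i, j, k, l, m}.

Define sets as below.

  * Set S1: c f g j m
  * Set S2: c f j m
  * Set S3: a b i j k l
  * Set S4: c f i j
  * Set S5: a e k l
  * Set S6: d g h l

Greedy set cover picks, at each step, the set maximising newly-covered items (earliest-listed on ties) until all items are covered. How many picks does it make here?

4

Greedy: pick S3 (covers 6 new) → pick S1 (covers 4 new) → pick S6 (covers 2 new) → pick S5 (covers 1 new). Total picks: 4.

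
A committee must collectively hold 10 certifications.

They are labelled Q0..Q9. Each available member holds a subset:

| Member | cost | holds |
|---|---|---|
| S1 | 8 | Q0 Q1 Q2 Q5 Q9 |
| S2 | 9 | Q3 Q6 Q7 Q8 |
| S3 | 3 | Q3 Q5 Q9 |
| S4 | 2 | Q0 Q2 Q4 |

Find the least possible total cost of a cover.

S1, S2, S4 together cover every certification (S1 ∪ S2 ∪ S4 = {Q0, Q1, Q2, Q3, Q4, Q5, Q6, Q7, Q8, Q9}); total cost 8 + 9 + 2 = 19.
The greedy pick S4, S3, S2, S1 costs 22; no covering selection beats 19.

19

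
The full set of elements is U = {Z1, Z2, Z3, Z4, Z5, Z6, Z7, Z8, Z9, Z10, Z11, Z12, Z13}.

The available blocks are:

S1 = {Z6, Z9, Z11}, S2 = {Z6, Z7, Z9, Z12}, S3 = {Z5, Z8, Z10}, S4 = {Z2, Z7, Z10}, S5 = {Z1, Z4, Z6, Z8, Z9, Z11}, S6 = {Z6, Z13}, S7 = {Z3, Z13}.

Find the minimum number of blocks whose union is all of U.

5

S2, S3, S4, S5, and S7 cover everything between them: the union {Z1, Z2, Z3, Z4, Z5, Z6, Z7, Z8, Z9, Z10, Z11, Z12, Z13} is all of U.
No 4 of the 7 blocks cover everything (all 35 combinations miss at least one element), so 5 is optimal.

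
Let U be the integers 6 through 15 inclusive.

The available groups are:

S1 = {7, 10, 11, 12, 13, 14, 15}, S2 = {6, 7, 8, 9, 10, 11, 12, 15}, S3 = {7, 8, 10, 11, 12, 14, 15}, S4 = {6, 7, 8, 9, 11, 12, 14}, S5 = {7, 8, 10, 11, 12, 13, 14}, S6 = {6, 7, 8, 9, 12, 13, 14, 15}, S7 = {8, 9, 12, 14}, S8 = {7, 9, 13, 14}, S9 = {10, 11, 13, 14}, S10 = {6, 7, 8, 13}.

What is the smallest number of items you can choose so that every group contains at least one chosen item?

2

H = {7, 14} meets every group (each contains at least one member of H), and |H| = 2.
No single item lies in every group, so at least 2 are needed and 2 is optimal.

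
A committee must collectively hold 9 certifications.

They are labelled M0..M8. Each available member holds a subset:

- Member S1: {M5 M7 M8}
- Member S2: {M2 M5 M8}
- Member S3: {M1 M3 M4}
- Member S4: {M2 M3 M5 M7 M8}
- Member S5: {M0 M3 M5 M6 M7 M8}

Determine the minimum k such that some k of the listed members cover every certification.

3

Take {S3, S4, S5}. Their union is {M0, M1, M2, M3, M4, M5, M6, M7, M8}, which is all 9 certifications.
Only S5 contains M0, so S5 is forced; the remaining 3 certifications need at least 2 more members (each remaining member adds at most 2) — so at least 3 members are needed, and 3 is optimal.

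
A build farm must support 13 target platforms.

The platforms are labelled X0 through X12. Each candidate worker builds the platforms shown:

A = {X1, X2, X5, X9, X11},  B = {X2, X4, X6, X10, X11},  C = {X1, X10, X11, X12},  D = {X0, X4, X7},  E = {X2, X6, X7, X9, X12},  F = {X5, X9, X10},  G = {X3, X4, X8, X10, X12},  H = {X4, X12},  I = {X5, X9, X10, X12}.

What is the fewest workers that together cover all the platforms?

4

A and D and E and G together: A ∪ D ∪ E ∪ G = {X0, X1, X2, X3, X4, X5, X6, X7, X8, X9, X10, X11, X12} — every platform is covered.
No 3 of the 9 workers cover everything (all 84 combinations miss at least one platform), so 4 is optimal.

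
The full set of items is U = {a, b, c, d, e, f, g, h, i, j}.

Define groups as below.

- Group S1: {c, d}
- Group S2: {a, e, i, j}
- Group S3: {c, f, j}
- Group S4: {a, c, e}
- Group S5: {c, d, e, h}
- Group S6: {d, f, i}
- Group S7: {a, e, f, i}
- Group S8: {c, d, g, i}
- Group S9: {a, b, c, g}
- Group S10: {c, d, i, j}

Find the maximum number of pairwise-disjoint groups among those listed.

S1, S2 are pairwise disjoint (S1={c,d}; S2={a,e,i,j}).
Every remaining group overlaps one of these, and no 3 of the listed groups are pairwise disjoint, so 2 is the maximum.

2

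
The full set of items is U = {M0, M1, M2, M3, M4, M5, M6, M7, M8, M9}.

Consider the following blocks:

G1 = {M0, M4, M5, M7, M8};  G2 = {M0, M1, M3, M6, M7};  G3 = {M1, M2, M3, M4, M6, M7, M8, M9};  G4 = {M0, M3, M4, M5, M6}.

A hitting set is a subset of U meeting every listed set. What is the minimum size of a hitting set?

H = {M6, M8} meets every block (each contains at least one member of H), and |H| = 2.
No single item lies in every block, so at least 2 are needed and 2 is optimal.

2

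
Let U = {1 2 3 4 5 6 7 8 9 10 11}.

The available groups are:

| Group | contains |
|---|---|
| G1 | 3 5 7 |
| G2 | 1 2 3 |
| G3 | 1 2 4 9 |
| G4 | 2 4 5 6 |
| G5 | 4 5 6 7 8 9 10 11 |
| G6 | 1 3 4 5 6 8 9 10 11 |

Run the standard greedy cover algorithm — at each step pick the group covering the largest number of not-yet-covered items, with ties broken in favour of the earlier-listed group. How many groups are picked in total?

3

Greedy: pick G6 (covers 9 new) → pick G1 (covers 1 new) → pick G2 (covers 1 new). Total picks: 3.
(The true minimum cover uses only 2 groups, so greedy is not optimal here.)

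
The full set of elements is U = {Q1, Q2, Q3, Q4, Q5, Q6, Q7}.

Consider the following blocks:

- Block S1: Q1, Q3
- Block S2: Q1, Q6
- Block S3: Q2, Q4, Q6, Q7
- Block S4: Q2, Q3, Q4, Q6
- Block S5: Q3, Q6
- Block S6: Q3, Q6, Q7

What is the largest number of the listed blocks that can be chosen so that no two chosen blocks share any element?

S1, S3 are pairwise disjoint (S1={Q1,Q3}; S3={Q2,Q4,Q6,Q7}).
Every remaining block overlaps one of these, and no 3 of the listed blocks are pairwise disjoint, so 2 is the maximum.

2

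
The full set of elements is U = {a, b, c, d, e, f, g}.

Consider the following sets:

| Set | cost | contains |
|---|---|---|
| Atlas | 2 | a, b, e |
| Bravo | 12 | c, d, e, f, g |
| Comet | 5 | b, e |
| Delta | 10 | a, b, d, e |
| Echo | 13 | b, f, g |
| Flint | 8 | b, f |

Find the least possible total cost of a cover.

Atlas, Bravo together cover every element (Atlas ∪ Bravo = {a, b, c, d, e, f, g}); total cost 2 + 12 = 14.
No covering selection has total cost below 14.

14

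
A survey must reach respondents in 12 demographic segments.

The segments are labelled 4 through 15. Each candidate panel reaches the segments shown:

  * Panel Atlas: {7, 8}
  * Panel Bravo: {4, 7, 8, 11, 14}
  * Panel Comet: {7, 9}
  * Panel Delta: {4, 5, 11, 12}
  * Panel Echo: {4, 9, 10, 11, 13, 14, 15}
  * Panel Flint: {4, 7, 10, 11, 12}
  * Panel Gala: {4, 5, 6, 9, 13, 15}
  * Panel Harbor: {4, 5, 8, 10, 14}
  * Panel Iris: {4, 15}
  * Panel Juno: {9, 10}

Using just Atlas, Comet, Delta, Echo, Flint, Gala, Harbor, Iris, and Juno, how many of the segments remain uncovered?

Union of Atlas, Comet, Delta, Echo, Flint, Gala, Harbor, Iris, Juno = {4, 5, 6, 7, 8, 9, 10, 11, 12, 13, 14, 15} — that's every segment, so 0 are uncovered.

0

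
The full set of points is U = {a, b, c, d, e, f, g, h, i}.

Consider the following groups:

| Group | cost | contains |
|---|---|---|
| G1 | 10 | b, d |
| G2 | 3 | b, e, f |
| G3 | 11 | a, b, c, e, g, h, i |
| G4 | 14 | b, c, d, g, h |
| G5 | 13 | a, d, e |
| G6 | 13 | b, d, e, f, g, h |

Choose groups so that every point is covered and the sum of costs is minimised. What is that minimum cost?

24

G1, G2, G3 together cover every point (G1 ∪ G2 ∪ G3 = {a, b, c, d, e, f, g, h, i}); total cost 10 + 3 + 11 = 24.
No covering selection has total cost below 24.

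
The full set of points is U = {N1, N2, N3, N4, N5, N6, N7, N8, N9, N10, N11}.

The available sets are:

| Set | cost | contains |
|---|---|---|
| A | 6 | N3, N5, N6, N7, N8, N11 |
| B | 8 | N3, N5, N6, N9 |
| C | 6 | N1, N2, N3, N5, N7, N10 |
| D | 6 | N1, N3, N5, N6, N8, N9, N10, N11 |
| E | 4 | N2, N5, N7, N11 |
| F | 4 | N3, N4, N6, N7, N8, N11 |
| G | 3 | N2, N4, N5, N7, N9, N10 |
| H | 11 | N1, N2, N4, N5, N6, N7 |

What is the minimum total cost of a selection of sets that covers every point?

D, G together cover every point (D ∪ G = {N1, N2, N3, N4, N5, N6, N7, N8, N9, N10, N11}); total cost 6 + 3 = 9.
The greedy pick G, F, C costs 13; no covering selection beats 9.

9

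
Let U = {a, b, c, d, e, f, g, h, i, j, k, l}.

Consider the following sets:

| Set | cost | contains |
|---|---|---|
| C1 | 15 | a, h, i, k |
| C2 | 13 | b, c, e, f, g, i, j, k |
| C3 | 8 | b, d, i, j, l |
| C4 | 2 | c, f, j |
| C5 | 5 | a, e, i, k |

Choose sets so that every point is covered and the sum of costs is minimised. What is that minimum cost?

C1, C2, C3 together cover every point (C1 ∪ C2 ∪ C3 = {a, b, c, d, e, f, g, h, i, j, k, l}); total cost 15 + 13 + 8 = 36.
The greedy pick C4, C5, C3, C2, C1 costs 43; no covering selection beats 36.

36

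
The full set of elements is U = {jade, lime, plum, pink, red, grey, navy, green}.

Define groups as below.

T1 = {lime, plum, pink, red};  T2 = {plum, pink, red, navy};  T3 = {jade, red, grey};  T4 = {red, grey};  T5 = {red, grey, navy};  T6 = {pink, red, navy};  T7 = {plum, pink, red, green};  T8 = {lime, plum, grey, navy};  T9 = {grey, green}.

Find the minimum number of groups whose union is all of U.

3

Take {T3, T7, T8}. Their union is {jade, lime, plum, pink, red, grey, navy, green}, which is all 8 elements.
Only T3 contains jade, so T3 is forced; the remaining 5 elements need at least 2 more groups (each remaining group adds at most 3) — so at least 3 groups are needed, and 3 is optimal.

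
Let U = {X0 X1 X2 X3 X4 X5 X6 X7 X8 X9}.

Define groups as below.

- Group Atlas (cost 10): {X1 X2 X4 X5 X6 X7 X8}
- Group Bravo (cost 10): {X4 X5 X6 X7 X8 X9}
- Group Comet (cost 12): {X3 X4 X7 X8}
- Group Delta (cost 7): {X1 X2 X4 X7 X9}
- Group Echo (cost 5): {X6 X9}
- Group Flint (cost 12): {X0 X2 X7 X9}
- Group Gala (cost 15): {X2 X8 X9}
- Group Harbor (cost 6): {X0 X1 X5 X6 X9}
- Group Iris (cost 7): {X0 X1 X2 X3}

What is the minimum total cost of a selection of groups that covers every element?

17

Bravo, Iris together cover every element (Bravo ∪ Iris = {X0, X1, X2, X3, X4, X5, X6, X7, X8, X9}); total cost 10 + 7 = 17.
The greedy pick Harbor, Delta, Comet costs 25; no covering selection beats 17.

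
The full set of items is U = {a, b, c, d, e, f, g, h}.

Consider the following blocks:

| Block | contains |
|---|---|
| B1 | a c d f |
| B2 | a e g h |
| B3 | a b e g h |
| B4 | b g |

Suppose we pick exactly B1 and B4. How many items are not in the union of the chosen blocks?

Union of B1, B4 = {a, b, c, d, f, g}.
Not covered: e, h — 2 items.

2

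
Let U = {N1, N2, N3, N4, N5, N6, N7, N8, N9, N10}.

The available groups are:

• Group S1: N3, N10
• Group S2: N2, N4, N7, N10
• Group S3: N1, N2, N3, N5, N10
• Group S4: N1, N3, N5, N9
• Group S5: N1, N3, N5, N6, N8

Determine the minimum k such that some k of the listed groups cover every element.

S2 and S4 and S5 together: S2 ∪ S4 ∪ S5 = {N1, N2, N3, N4, N5, N6, N7, N8, N9, N10} — every element is covered.
Only S2 contains N4, so S2 is forced; the remaining 6 elements need at least 2 more groups (each remaining group adds at most 5) — so at least 3 groups are needed, and 3 is optimal.

3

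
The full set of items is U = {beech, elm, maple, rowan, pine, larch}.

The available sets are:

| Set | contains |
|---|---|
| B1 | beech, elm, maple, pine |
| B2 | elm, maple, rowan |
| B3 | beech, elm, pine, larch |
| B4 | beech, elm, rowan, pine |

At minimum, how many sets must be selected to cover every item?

B2 and B3 together: B2 ∪ B3 = {beech, elm, maple, rowan, pine, larch} — every item is covered.
No single set has all 6 items (the largest, B1, has 4), so 2 is optimal.

2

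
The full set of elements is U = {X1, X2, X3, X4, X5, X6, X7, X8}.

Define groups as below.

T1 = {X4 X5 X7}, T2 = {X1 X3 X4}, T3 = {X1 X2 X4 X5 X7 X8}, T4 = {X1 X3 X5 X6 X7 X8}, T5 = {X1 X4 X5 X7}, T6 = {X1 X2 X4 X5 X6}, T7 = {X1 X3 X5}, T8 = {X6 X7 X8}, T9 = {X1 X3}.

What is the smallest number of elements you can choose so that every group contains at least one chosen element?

Take H = {X1, X7}. Each listed group contains at least one of these, so H is a hitting set of size 2.
The groups T7, T8 are pairwise disjoint, so any hitting set needs a separate element for each — at least 2. Hence 2 is optimal.

2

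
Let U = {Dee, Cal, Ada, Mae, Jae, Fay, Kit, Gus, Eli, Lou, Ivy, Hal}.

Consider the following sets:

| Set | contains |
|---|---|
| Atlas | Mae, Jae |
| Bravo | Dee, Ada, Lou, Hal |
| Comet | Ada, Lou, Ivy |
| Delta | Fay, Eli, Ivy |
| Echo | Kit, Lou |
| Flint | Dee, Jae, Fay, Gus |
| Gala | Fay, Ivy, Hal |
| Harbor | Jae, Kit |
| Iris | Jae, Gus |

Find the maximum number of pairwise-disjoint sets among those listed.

Echo, Gala, Iris are pairwise disjoint (Echo={Kit,Lou}; Gala={Fay,Ivy,Hal}; Iris={Jae,Gus}).
Every remaining set overlaps one of these, and no 4 of the listed sets are pairwise disjoint, so 3 is the maximum.

3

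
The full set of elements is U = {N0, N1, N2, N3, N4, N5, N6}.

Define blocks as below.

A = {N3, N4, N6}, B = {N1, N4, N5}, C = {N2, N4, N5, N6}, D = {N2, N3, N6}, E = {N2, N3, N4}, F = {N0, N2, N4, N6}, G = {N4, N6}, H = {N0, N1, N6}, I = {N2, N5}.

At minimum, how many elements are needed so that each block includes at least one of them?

3

Take T = {N4, N5, N6}. Each listed block contains at least one of these, so T is a hitting set of size 3.
No choice of 2 elements meets every block, so 3 is the minimum.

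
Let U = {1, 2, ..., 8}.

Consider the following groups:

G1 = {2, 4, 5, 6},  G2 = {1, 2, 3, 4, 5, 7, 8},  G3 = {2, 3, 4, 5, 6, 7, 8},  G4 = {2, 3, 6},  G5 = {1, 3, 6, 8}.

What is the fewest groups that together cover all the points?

G3 and G5 cover everything between them: the union {1, 2, 3, 4, 5, 6, 7, 8} is all of U.
No single group has all 8 points (the largest, G2, has 7), so 2 is optimal.

2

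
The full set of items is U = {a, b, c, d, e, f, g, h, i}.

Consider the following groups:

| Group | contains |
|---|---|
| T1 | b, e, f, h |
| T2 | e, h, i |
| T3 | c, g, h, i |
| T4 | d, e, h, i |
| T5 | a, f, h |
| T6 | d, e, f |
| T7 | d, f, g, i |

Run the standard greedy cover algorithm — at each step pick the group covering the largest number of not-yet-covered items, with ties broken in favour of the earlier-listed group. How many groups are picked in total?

4

Greedy: pick T1 (covers 4 new) → pick T3 (covers 3 new) → pick T4 (covers 1 new) → pick T5 (covers 1 new). Total picks: 4.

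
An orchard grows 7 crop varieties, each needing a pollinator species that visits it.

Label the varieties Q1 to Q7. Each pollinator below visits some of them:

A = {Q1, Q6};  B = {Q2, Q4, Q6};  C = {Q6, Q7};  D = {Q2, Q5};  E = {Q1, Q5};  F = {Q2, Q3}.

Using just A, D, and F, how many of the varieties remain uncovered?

2

Union of A, D, F = {Q1, Q2, Q3, Q5, Q6}.
Not covered: Q4, Q7 — 2 varieties.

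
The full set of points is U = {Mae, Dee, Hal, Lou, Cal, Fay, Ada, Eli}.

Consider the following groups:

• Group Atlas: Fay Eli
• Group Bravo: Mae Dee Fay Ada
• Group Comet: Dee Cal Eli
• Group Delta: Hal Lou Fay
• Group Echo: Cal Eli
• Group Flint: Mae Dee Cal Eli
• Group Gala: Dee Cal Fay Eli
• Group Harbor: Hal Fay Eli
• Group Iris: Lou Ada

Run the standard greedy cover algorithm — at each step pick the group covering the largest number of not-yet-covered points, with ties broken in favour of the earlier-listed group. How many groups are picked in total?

Greedy: pick Bravo (covers 4 new) → pick Comet (covers 2 new) → pick Delta (covers 2 new). Total picks: 3.

3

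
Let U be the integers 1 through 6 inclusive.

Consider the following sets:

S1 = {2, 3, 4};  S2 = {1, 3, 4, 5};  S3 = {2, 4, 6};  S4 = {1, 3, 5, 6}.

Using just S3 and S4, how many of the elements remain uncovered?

0

Union of S3, S4 = {1, 2, 3, 4, 5, 6} — that's every element, so 0 are uncovered.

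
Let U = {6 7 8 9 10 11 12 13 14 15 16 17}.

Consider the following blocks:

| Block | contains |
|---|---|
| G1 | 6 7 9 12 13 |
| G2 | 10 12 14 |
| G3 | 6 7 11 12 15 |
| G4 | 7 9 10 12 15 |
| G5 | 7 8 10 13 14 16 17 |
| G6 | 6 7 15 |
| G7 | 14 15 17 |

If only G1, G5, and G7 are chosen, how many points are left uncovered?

Union of G1, G5, G7 = {6, 7, 8, 9, 10, 12, 13, 14, 15, 16, 17}.
Not covered: 11 — 1 point.

1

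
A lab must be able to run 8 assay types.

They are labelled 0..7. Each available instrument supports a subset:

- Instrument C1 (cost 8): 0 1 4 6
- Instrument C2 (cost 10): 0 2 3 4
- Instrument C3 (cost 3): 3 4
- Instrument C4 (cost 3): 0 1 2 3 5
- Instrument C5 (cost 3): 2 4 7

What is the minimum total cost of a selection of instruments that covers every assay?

C1, C4, C5 together cover every assay (C1 ∪ C4 ∪ C5 = {0, 1, 2, 3, 4, 5, 6, 7}); total cost 8 + 3 + 3 = 14.
No covering selection has total cost below 14.

14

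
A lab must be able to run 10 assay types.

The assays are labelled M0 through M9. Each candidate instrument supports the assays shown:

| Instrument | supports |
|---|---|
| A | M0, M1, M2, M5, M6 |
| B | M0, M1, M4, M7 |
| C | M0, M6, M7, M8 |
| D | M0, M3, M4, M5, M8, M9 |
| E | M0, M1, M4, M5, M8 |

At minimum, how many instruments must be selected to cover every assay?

3

A and C and D together: A ∪ C ∪ D = {M0, M1, M2, M3, M4, M5, M6, M7, M8, M9} — every assay is covered.
Only A contains M2, so A is forced; the remaining 5 assays need at least 2 more instruments (each remaining instrument adds at most 4) — so at least 3 instruments are needed, and 3 is optimal.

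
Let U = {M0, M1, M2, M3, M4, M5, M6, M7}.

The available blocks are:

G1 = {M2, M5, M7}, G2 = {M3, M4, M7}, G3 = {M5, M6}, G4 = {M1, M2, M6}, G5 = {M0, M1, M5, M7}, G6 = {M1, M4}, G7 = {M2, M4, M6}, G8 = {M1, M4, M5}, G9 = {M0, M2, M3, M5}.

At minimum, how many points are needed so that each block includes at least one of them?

3

The 3 points {M1, M4, M5} hit every block.
No choice of 2 points meets every block, so 3 is the minimum.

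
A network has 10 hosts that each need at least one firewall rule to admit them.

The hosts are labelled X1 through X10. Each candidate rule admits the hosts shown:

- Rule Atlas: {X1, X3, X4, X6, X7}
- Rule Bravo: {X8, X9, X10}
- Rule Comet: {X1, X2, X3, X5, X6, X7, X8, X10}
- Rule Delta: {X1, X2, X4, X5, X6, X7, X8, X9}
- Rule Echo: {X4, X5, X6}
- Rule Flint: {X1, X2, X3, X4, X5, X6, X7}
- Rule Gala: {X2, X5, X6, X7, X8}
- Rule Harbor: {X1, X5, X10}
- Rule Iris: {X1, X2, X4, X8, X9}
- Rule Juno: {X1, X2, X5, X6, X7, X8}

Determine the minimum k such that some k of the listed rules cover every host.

2

Bravo and Flint together: Bravo ∪ Flint = {X1, X2, X3, X4, X5, X6, X7, X8, X9, X10} — every host is covered.
No single rule has all 10 hosts (the largest, Comet, has 8), so 2 is optimal.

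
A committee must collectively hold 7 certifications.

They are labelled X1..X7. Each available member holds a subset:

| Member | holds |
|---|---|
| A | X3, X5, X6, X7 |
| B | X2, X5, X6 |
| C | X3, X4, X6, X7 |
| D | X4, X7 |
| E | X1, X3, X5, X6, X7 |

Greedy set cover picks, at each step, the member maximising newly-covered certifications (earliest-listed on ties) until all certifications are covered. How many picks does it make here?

3

Greedy: pick E (covers 5 new) → pick B (covers 1 new) → pick C (covers 1 new). Total picks: 3.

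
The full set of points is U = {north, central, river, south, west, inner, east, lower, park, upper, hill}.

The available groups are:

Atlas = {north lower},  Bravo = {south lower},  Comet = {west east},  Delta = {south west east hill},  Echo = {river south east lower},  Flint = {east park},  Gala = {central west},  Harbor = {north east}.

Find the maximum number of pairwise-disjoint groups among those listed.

3

Bravo, Gala, Harbor are pairwise disjoint (Bravo={south,lower}; Gala={central,west}; Harbor={north,east}).
Every remaining group overlaps one of these, and no 4 of the listed groups are pairwise disjoint, so 3 is the maximum.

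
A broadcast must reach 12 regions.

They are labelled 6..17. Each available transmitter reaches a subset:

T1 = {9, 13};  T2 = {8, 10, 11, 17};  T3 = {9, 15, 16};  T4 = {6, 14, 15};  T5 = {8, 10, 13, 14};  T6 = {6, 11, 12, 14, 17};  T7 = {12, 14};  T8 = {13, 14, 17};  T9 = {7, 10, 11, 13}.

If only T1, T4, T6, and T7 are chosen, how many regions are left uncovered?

Union of T1, T4, T6, T7 = {6, 9, 11, 12, 13, 14, 15, 17}.
Not covered: 7, 8, 10, 16 — 4 regions.

4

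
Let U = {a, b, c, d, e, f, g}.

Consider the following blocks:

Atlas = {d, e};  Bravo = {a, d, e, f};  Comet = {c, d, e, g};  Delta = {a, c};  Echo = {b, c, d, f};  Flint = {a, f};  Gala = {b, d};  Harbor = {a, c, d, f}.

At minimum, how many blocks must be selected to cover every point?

3

Take {Comet, Delta, Echo}. Their union is {a, b, c, d, e, f, g}, which is all 7 points.
Only Comet contains g, so Comet is forced; the remaining 3 points need at least 2 more blocks (each remaining block adds at most 2) — so at least 3 blocks are needed, and 3 is optimal.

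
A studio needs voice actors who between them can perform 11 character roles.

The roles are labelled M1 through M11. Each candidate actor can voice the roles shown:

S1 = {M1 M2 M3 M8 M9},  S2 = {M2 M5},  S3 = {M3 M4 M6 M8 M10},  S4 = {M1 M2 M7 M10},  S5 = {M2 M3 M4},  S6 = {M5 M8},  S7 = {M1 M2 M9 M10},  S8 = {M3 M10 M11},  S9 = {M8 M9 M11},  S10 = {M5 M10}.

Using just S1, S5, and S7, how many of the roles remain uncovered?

Union of S1, S5, S7 = {M1, M2, M3, M4, M8, M9, M10}.
Not covered: M5, M6, M7, M11 — 4 roles.

4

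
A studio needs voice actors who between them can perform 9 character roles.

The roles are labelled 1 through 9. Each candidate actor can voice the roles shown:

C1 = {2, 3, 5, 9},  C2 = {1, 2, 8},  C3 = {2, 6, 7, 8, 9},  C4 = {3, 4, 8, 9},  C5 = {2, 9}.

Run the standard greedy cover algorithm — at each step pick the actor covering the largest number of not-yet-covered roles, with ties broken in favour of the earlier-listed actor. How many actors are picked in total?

Greedy: pick C3 (covers 5 new) → pick C1 (covers 2 new) → pick C2 (covers 1 new) → pick C4 (covers 1 new). Total picks: 4.

4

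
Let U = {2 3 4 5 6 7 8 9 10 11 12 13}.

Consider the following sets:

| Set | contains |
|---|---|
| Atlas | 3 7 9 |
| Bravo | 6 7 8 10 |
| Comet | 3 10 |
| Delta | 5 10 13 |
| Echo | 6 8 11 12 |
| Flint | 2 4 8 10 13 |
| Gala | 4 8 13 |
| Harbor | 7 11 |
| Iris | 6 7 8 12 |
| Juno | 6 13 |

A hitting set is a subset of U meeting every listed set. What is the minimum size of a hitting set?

4

The 4 items {7, 8, 10, 13} hit every set.
No choice of 3 items meets every set, so 4 is the minimum.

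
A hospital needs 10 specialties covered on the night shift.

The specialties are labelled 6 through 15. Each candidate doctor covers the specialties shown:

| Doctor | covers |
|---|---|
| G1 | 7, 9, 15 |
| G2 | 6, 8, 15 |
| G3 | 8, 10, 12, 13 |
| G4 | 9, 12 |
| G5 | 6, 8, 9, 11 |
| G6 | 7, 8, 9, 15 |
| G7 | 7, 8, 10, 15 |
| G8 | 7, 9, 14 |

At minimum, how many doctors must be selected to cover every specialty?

4

Take {G3, G5, G7, G8}. Their union is {6, 7, 8, 9, 10, 11, 12, 13, 14, 15}, which is all 10 specialties.
No 3 of the 8 doctors cover everything (all 56 combinations miss at least one specialty), so 4 is optimal.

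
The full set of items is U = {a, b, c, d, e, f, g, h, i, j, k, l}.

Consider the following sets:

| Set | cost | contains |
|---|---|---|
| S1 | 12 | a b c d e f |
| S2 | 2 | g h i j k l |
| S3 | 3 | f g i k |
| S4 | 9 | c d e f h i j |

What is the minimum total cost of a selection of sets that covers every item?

S1, S2 together cover every item (S1 ∪ S2 = {a, b, c, d, e, f, g, h, i, j, k, l}); total cost 12 + 2 = 14.
No covering selection has total cost below 14.

14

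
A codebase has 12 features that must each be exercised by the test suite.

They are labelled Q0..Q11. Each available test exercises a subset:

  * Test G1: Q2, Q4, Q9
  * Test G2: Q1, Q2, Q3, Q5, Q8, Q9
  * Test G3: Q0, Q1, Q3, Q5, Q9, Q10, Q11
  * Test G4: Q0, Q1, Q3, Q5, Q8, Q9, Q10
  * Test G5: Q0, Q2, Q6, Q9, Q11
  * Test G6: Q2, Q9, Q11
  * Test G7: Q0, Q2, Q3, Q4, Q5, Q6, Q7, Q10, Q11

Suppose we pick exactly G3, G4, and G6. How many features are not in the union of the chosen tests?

Union of G3, G4, G6 = {Q0, Q1, Q2, Q3, Q5, Q8, Q9, Q10, Q11}.
Not covered: Q4, Q6, Q7 — 3 features.

3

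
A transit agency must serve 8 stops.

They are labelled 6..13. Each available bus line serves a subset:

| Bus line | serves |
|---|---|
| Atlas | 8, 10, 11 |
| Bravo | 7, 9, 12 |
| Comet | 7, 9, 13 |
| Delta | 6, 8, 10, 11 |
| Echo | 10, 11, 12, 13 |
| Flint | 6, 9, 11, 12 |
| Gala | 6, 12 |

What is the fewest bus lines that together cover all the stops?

Take {Atlas, Comet, Flint}. Their union is {6, 7, 8, 9, 10, 11, 12, 13}, which is all 8 stops.
No 2 of the 7 bus lines cover everything (all 21 combinations miss at least one stop), so 3 is optimal.

3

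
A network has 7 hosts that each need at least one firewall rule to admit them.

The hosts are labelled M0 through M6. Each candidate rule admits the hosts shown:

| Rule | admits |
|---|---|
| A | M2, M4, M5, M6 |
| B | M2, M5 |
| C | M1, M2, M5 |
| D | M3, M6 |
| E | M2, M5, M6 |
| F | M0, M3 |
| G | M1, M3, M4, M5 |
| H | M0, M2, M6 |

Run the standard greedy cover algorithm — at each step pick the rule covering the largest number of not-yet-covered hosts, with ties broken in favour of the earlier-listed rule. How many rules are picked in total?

Greedy: pick A (covers 4 new) → pick F (covers 2 new) → pick C (covers 1 new). Total picks: 3.
(The true minimum cover uses only 2 rules, so greedy is not optimal here.)

3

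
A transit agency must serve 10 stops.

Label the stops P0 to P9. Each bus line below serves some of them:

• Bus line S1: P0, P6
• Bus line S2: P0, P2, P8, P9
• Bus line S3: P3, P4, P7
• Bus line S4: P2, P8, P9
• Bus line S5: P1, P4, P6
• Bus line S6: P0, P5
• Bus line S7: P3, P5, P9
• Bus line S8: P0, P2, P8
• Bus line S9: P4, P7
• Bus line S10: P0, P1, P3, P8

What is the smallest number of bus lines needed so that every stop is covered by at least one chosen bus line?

4

Take {S3, S4, S5, S6}. Their union is {P0, P1, P2, P3, P4, P5, P6, P7, P8, P9}, which is all 10 stops.
No 3 of the 10 bus lines cover everything (all 120 combinations miss at least one stop), so 4 is optimal.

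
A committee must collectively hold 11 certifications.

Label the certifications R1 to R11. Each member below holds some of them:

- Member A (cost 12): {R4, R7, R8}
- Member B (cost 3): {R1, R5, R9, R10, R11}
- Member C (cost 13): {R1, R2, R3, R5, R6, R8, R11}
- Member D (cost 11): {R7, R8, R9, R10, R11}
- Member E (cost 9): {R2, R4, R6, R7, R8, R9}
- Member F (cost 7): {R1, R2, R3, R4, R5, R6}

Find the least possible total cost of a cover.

D, F together cover every certification (D ∪ F = {R1, R2, R3, R4, R5, R6, R7, R8, R9, R10, R11}); total cost 11 + 7 = 18.
The greedy pick B, F, E costs 19; no covering selection beats 18.

18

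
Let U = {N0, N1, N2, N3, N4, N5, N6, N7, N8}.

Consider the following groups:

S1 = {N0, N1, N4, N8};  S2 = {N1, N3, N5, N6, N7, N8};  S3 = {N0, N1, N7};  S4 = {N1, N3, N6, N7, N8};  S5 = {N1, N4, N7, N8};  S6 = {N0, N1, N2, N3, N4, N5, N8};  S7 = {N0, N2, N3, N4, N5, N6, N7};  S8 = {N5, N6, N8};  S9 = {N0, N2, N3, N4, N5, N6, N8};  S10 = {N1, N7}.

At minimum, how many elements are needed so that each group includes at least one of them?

Take H = {N7, N8}. Each listed group contains at least one of these, so H is a hitting set of size 2.
The groups S3, S8 are pairwise disjoint, so any hitting set needs a separate element for each — at least 2. Hence 2 is optimal.

2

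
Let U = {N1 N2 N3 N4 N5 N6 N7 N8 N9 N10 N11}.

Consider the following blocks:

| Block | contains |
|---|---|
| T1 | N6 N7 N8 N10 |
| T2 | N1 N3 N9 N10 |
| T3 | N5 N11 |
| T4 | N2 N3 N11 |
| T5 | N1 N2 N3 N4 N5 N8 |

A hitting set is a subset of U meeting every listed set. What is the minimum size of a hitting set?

The 3 points {N3, N7, N11} hit every block.
No choice of 2 points meets every block, so 3 is the minimum.

3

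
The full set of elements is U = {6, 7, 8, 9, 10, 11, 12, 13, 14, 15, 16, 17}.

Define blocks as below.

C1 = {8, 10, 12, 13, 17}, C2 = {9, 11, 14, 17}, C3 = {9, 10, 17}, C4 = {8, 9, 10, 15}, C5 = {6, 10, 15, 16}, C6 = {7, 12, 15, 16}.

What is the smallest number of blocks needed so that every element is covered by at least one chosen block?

Take {C1, C2, C5, C6}. Their union is {6, 7, 8, 9, 10, 11, 12, 13, 14, 15, 16, 17}, which is all 12 elements.
Only C1 contains 13, so C1 is forced; the remaining 7 elements need at least 3 more blocks (each remaining block adds at most 3) — so at least 4 blocks are needed, and 4 is optimal.

4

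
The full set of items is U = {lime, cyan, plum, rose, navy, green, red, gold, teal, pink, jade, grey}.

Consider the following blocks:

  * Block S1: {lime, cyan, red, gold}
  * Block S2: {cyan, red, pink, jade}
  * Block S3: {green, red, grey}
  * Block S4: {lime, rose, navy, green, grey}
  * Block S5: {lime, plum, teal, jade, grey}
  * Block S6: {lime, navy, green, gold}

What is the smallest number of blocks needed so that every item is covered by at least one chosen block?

S1 and S2 and S4 and S5 together: S1 ∪ S2 ∪ S4 ∪ S5 = {lime, cyan, plum, rose, navy, green, red, gold, teal, pink, jade, grey} — every item is covered.
Only S5 contains plum, so S5 is forced; the remaining 7 items need at least 3 more blocks (each remaining block adds at most 3) — so at least 4 blocks are needed, and 4 is optimal.

4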